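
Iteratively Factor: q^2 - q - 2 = (q - 2)*(q + 1)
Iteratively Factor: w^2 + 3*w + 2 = (w + 1)*(w + 2)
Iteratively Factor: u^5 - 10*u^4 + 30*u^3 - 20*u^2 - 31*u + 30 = (u - 1)*(u^4 - 9*u^3 + 21*u^2 + u - 30) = (u - 5)*(u - 1)*(u^3 - 4*u^2 + u + 6) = (u - 5)*(u - 1)*(u + 1)*(u^2 - 5*u + 6) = (u - 5)*(u - 2)*(u - 1)*(u + 1)*(u - 3)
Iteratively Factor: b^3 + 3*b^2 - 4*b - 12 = (b - 2)*(b^2 + 5*b + 6) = (b - 2)*(b + 3)*(b + 2)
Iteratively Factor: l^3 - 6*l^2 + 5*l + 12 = (l + 1)*(l^2 - 7*l + 12) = (l - 3)*(l + 1)*(l - 4)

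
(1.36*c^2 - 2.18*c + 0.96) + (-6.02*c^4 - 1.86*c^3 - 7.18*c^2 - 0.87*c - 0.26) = -6.02*c^4 - 1.86*c^3 - 5.82*c^2 - 3.05*c + 0.7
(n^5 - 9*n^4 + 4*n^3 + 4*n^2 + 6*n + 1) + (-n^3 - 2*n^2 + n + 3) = n^5 - 9*n^4 + 3*n^3 + 2*n^2 + 7*n + 4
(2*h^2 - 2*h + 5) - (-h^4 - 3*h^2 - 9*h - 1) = h^4 + 5*h^2 + 7*h + 6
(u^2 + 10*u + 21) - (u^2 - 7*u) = 17*u + 21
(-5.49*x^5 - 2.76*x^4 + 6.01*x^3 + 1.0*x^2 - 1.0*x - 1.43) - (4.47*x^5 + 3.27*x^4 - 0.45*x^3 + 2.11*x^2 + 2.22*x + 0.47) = -9.96*x^5 - 6.03*x^4 + 6.46*x^3 - 1.11*x^2 - 3.22*x - 1.9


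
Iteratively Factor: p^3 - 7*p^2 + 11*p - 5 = (p - 5)*(p^2 - 2*p + 1) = (p - 5)*(p - 1)*(p - 1)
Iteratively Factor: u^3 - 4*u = (u - 2)*(u^2 + 2*u) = (u - 2)*(u + 2)*(u)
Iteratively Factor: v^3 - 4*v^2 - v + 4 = (v + 1)*(v^2 - 5*v + 4) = (v - 4)*(v + 1)*(v - 1)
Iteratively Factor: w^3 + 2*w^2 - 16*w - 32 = (w - 4)*(w^2 + 6*w + 8) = (w - 4)*(w + 4)*(w + 2)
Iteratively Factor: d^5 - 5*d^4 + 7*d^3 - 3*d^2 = (d)*(d^4 - 5*d^3 + 7*d^2 - 3*d) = d*(d - 1)*(d^3 - 4*d^2 + 3*d) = d*(d - 3)*(d - 1)*(d^2 - d) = d^2*(d - 3)*(d - 1)*(d - 1)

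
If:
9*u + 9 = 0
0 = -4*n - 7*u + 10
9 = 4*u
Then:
No Solution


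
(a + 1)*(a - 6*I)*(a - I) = a^3 + a^2 - 7*I*a^2 - 6*a - 7*I*a - 6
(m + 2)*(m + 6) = m^2 + 8*m + 12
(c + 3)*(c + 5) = c^2 + 8*c + 15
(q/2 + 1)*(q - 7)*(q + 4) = q^3/2 - q^2/2 - 17*q - 28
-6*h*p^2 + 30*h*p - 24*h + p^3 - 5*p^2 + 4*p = (-6*h + p)*(p - 4)*(p - 1)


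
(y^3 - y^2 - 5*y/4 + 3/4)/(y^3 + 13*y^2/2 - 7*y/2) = (2*y^2 - y - 3)/(2*y*(y + 7))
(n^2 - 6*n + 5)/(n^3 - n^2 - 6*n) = (-n^2 + 6*n - 5)/(n*(-n^2 + n + 6))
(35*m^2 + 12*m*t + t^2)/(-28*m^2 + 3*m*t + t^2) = (5*m + t)/(-4*m + t)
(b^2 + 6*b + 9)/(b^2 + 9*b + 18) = (b + 3)/(b + 6)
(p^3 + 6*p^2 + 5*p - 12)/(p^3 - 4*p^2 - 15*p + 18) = (p + 4)/(p - 6)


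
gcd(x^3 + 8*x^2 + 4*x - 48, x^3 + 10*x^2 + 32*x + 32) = x + 4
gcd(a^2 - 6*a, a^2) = a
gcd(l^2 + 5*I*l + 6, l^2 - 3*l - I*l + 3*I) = l - I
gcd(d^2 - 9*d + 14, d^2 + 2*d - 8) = d - 2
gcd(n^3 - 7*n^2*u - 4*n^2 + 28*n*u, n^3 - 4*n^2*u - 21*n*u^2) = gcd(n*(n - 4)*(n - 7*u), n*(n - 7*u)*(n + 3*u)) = -n^2 + 7*n*u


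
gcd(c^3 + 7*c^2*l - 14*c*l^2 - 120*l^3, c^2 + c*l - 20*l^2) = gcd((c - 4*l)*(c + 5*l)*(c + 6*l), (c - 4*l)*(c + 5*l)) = c^2 + c*l - 20*l^2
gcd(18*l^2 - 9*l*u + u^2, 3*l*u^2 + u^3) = 1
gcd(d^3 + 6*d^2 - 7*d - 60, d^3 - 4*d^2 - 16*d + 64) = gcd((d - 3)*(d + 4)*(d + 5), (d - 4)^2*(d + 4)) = d + 4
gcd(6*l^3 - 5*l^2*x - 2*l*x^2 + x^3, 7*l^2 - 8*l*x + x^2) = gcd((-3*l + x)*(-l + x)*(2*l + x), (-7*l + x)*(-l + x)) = -l + x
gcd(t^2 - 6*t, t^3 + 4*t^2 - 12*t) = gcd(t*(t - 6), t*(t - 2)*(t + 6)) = t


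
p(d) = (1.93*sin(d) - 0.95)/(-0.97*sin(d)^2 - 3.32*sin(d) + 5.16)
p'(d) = (1.94*sin(d)*cos(d) + 3.32*cos(d))*(1.93*sin(d) - 0.95)/(-0.97*sin(d)^2 - 3.32*sin(d) + 5.16)^2 + 1.93*cos(d)/(-0.97*sin(d)^2 - 3.32*sin(d) + 5.16) = (1.8721*sin(d)^2 - 1.843*sin(d) + 6.8048)*cos(d)/(0.9409*sin(d)^4 + 6.4408*sin(d)^3 + 1.012*sin(d)^2 - 34.2624*sin(d) + 26.6256)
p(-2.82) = -0.26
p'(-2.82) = -0.19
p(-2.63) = -0.29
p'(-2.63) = -0.17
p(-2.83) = -0.25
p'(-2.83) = -0.19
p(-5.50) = 0.18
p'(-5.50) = 0.84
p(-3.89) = 0.15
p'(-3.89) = -0.78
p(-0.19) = -0.23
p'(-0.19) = 0.21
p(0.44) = -0.04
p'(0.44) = 0.45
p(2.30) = 0.23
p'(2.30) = -0.94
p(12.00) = -0.30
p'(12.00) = 0.16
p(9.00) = -0.04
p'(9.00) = -0.44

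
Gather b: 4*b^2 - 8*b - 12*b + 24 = 4*b^2 - 20*b + 24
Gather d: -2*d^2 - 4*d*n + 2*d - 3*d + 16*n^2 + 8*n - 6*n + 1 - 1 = -2*d^2 + d*(-4*n - 1) + 16*n^2 + 2*n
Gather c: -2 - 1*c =-c - 2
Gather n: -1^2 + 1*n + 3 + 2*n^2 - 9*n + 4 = 2*n^2 - 8*n + 6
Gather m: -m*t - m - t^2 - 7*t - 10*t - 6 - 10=m*(-t - 1) - t^2 - 17*t - 16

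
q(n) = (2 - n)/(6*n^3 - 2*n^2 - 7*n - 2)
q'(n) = (2 - n)*(-18*n^2 + 4*n + 7)/(6*n^3 - 2*n^2 - 7*n - 2)^2 - 1/(6*n^3 - 2*n^2 - 7*n - 2) = (-6*n^3 + 2*n^2 + 7*n - (n - 2)*(-18*n^2 + 4*n + 7) + 2)/(-6*n^3 + 2*n^2 + 7*n + 2)^2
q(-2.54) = -0.05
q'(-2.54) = -0.05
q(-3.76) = -0.02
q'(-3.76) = -0.01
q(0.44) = -0.31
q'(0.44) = 0.54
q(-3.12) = -0.03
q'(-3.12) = -0.02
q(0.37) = -0.36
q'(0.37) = 0.69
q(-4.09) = -0.01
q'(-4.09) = -0.01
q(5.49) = -0.00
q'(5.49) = 0.00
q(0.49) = -0.29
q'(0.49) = 0.45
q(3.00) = -0.00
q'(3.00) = 0.00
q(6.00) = 0.00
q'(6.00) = 0.00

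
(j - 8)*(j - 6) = j^2 - 14*j + 48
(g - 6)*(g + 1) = g^2 - 5*g - 6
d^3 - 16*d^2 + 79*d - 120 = (d - 8)*(d - 5)*(d - 3)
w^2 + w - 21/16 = (w - 3/4)*(w + 7/4)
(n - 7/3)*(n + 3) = n^2 + 2*n/3 - 7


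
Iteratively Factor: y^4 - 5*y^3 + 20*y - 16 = (y - 4)*(y^3 - y^2 - 4*y + 4) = (y - 4)*(y + 2)*(y^2 - 3*y + 2) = (y - 4)*(y - 2)*(y + 2)*(y - 1)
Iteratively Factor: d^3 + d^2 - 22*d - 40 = (d + 4)*(d^2 - 3*d - 10) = (d - 5)*(d + 4)*(d + 2)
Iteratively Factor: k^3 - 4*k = (k + 2)*(k^2 - 2*k) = k*(k + 2)*(k - 2)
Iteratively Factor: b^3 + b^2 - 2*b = (b)*(b^2 + b - 2) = b*(b + 2)*(b - 1)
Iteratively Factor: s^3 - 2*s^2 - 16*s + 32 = (s + 4)*(s^2 - 6*s + 8) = (s - 2)*(s + 4)*(s - 4)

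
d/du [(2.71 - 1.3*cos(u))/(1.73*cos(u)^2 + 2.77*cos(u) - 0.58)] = (-2.249*cos(u)^2 + 9.3766*cos(u) + 6.7527)*sin(u)/(2.9929*cos(u)^4 + 9.5842*cos(u)^3 + 5.6661*cos(u)^2 - 3.2132*cos(u) + 0.3364)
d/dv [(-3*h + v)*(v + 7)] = -3*h + 2*v + 7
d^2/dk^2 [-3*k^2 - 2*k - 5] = -6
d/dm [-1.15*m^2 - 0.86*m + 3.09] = -2.3*m - 0.86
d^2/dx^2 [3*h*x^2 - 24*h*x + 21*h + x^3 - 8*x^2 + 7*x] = 6*h + 6*x - 16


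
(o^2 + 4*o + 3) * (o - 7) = o^3 - 3*o^2 - 25*o - 21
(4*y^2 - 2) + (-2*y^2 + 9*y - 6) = 2*y^2 + 9*y - 8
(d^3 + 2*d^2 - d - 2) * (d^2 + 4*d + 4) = d^5 + 6*d^4 + 11*d^3 + 2*d^2 - 12*d - 8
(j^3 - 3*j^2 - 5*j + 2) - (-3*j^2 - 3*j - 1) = j^3 - 2*j + 3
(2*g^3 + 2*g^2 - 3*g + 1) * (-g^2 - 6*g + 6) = -2*g^5 - 14*g^4 + 3*g^3 + 29*g^2 - 24*g + 6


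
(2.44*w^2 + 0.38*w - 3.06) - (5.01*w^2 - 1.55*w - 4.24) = -2.57*w^2 + 1.93*w + 1.18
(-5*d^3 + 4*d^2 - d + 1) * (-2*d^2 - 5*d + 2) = 10*d^5 + 17*d^4 - 28*d^3 + 11*d^2 - 7*d + 2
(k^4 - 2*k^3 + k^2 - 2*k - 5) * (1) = k^4 - 2*k^3 + k^2 - 2*k - 5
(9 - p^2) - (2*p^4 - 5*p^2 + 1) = -2*p^4 + 4*p^2 + 8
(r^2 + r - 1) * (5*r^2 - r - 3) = 5*r^4 + 4*r^3 - 9*r^2 - 2*r + 3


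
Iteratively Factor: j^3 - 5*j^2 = (j)*(j^2 - 5*j) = j^2*(j - 5)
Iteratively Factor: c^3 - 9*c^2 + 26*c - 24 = (c - 4)*(c^2 - 5*c + 6) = (c - 4)*(c - 3)*(c - 2)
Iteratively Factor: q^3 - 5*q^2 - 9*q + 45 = (q - 5)*(q^2 - 9) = (q - 5)*(q + 3)*(q - 3)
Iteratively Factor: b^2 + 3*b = (b)*(b + 3)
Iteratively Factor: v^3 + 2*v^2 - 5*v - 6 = (v - 2)*(v^2 + 4*v + 3) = (v - 2)*(v + 3)*(v + 1)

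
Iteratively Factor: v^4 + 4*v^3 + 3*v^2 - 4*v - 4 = (v + 2)*(v^3 + 2*v^2 - v - 2) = (v + 2)^2*(v^2 - 1) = (v + 1)*(v + 2)^2*(v - 1)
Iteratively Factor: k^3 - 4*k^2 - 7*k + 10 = (k - 1)*(k^2 - 3*k - 10) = (k - 5)*(k - 1)*(k + 2)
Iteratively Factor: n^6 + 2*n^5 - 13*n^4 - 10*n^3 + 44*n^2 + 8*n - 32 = (n + 2)*(n^5 - 13*n^3 + 16*n^2 + 12*n - 16) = (n + 2)*(n + 4)*(n^4 - 4*n^3 + 3*n^2 + 4*n - 4) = (n - 2)*(n + 2)*(n + 4)*(n^3 - 2*n^2 - n + 2) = (n - 2)*(n - 1)*(n + 2)*(n + 4)*(n^2 - n - 2) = (n - 2)*(n - 1)*(n + 1)*(n + 2)*(n + 4)*(n - 2)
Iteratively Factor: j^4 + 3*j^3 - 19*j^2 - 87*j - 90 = (j + 3)*(j^3 - 19*j - 30) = (j + 2)*(j + 3)*(j^2 - 2*j - 15) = (j - 5)*(j + 2)*(j + 3)*(j + 3)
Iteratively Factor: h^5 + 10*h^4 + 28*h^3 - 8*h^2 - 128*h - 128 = (h + 4)*(h^4 + 6*h^3 + 4*h^2 - 24*h - 32) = (h + 4)^2*(h^3 + 2*h^2 - 4*h - 8) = (h - 2)*(h + 4)^2*(h^2 + 4*h + 4) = (h - 2)*(h + 2)*(h + 4)^2*(h + 2)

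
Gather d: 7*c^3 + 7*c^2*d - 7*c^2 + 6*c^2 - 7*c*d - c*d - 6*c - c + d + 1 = 7*c^3 - c^2 - 7*c + d*(7*c^2 - 8*c + 1) + 1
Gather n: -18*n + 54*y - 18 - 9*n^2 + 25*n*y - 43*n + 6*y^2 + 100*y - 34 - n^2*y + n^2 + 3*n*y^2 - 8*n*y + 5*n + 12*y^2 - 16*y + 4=n^2*(-y - 8) + n*(3*y^2 + 17*y - 56) + 18*y^2 + 138*y - 48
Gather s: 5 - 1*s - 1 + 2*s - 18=s - 14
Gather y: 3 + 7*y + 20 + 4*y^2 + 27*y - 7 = 4*y^2 + 34*y + 16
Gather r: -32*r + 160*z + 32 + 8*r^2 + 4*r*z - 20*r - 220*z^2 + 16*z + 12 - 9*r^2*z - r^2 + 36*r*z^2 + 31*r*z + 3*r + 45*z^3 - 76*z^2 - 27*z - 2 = r^2*(7 - 9*z) + r*(36*z^2 + 35*z - 49) + 45*z^3 - 296*z^2 + 149*z + 42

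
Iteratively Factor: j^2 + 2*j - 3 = (j - 1)*(j + 3)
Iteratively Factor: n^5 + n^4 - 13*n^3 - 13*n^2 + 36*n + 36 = (n + 3)*(n^4 - 2*n^3 - 7*n^2 + 8*n + 12) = (n + 1)*(n + 3)*(n^3 - 3*n^2 - 4*n + 12) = (n - 3)*(n + 1)*(n + 3)*(n^2 - 4) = (n - 3)*(n - 2)*(n + 1)*(n + 3)*(n + 2)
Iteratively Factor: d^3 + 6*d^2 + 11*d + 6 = (d + 2)*(d^2 + 4*d + 3) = (d + 2)*(d + 3)*(d + 1)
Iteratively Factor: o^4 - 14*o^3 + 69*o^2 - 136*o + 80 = (o - 4)*(o^3 - 10*o^2 + 29*o - 20) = (o - 4)^2*(o^2 - 6*o + 5) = (o - 4)^2*(o - 1)*(o - 5)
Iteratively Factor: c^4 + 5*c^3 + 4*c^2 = (c + 4)*(c^3 + c^2) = (c + 1)*(c + 4)*(c^2) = c*(c + 1)*(c + 4)*(c)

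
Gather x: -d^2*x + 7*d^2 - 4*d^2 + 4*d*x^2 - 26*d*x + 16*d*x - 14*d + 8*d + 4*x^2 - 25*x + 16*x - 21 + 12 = 3*d^2 - 6*d + x^2*(4*d + 4) + x*(-d^2 - 10*d - 9) - 9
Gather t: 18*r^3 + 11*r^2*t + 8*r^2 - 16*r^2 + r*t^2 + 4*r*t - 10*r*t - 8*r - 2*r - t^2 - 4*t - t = 18*r^3 - 8*r^2 - 10*r + t^2*(r - 1) + t*(11*r^2 - 6*r - 5)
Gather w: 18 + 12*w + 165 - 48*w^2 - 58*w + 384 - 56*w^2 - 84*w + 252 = -104*w^2 - 130*w + 819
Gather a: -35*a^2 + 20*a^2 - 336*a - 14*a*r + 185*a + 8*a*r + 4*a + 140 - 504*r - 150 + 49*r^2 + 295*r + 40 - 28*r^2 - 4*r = -15*a^2 + a*(-6*r - 147) + 21*r^2 - 213*r + 30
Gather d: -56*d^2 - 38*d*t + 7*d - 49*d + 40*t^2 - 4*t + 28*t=-56*d^2 + d*(-38*t - 42) + 40*t^2 + 24*t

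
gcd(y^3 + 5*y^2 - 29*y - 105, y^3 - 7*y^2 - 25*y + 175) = y - 5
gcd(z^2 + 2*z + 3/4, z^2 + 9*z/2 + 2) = z + 1/2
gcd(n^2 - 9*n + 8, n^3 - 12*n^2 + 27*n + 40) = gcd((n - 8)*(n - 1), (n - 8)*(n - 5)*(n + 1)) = n - 8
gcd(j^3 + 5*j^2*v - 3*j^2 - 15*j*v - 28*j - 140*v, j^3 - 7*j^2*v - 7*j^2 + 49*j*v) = j - 7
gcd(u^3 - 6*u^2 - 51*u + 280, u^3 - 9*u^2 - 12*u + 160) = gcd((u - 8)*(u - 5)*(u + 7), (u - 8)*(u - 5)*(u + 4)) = u^2 - 13*u + 40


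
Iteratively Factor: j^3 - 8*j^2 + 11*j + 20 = (j - 5)*(j^2 - 3*j - 4) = (j - 5)*(j - 4)*(j + 1)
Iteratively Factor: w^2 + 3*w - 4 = (w - 1)*(w + 4)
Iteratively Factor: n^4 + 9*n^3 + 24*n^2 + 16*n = (n + 4)*(n^3 + 5*n^2 + 4*n) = (n + 1)*(n + 4)*(n^2 + 4*n) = n*(n + 1)*(n + 4)*(n + 4)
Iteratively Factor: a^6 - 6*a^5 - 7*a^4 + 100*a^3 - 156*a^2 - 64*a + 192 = (a + 4)*(a^5 - 10*a^4 + 33*a^3 - 32*a^2 - 28*a + 48) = (a - 4)*(a + 4)*(a^4 - 6*a^3 + 9*a^2 + 4*a - 12) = (a - 4)*(a - 2)*(a + 4)*(a^3 - 4*a^2 + a + 6) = (a - 4)*(a - 3)*(a - 2)*(a + 4)*(a^2 - a - 2) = (a - 4)*(a - 3)*(a - 2)^2*(a + 4)*(a + 1)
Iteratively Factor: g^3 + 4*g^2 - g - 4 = (g + 4)*(g^2 - 1) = (g - 1)*(g + 4)*(g + 1)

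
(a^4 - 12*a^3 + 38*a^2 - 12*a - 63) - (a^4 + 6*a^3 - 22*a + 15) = -18*a^3 + 38*a^2 + 10*a - 78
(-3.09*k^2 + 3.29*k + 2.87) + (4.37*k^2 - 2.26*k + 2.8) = 1.28*k^2 + 1.03*k + 5.67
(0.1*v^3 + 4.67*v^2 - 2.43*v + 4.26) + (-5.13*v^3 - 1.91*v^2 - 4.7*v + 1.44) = -5.03*v^3 + 2.76*v^2 - 7.13*v + 5.7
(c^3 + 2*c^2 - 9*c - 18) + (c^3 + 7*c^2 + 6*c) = 2*c^3 + 9*c^2 - 3*c - 18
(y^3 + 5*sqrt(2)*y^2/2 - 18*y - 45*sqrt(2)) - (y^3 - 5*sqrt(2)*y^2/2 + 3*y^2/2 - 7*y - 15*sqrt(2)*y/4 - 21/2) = -3*y^2/2 + 5*sqrt(2)*y^2 - 11*y + 15*sqrt(2)*y/4 - 45*sqrt(2) + 21/2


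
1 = 1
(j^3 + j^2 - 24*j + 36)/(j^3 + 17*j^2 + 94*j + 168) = (j^2 - 5*j + 6)/(j^2 + 11*j + 28)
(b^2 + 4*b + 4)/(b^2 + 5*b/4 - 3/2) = 4*(b + 2)/(4*b - 3)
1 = 1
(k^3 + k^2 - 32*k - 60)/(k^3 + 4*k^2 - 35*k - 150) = (k + 2)/(k + 5)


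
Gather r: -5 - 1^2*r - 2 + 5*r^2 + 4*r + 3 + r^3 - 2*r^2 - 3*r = r^3 + 3*r^2 - 4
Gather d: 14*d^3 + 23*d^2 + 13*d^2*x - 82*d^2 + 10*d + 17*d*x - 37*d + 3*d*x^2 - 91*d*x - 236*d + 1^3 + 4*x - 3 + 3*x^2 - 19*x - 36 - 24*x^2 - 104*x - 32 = 14*d^3 + d^2*(13*x - 59) + d*(3*x^2 - 74*x - 263) - 21*x^2 - 119*x - 70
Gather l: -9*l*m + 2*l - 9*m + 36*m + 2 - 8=l*(2 - 9*m) + 27*m - 6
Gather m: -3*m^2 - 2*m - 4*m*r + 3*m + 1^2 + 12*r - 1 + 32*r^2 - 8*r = -3*m^2 + m*(1 - 4*r) + 32*r^2 + 4*r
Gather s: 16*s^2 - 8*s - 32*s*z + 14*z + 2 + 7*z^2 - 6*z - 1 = 16*s^2 + s*(-32*z - 8) + 7*z^2 + 8*z + 1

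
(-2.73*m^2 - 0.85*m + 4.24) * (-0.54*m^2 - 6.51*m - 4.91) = 1.4742*m^4 + 18.2313*m^3 + 16.6482*m^2 - 23.4289*m - 20.8184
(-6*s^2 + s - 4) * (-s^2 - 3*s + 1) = 6*s^4 + 17*s^3 - 5*s^2 + 13*s - 4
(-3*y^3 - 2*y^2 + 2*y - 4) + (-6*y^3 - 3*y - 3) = -9*y^3 - 2*y^2 - y - 7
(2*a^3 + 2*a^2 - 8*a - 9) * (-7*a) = -14*a^4 - 14*a^3 + 56*a^2 + 63*a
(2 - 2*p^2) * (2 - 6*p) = 12*p^3 - 4*p^2 - 12*p + 4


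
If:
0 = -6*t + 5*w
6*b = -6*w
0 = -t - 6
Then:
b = 36/5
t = -6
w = -36/5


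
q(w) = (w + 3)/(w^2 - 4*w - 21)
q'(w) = (4 - 2*w)*(w + 3)/(w^2 - 4*w - 21)^2 + 1/(w^2 - 4*w - 21)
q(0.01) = -0.14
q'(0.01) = -0.02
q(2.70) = -0.23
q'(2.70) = -0.05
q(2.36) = -0.22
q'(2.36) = -0.05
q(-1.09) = -0.12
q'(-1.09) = -0.02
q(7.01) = 100.00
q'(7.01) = -10000.00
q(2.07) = -0.20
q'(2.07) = -0.04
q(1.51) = -0.18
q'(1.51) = -0.03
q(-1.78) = -0.11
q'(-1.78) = -0.01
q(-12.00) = -0.05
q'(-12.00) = 0.00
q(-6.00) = -0.08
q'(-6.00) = -0.00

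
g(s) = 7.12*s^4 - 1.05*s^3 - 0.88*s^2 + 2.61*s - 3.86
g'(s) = 28.48*s^3 - 3.15*s^2 - 1.76*s + 2.61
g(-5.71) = 7716.78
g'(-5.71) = -5392.15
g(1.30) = 16.07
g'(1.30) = 57.57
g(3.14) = 655.30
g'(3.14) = 847.74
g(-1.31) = 14.54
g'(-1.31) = -64.52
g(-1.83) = 74.70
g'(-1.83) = -179.26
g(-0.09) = -4.10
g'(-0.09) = 2.72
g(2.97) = 522.62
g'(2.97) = 715.72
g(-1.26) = 11.50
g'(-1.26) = -57.14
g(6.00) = 8980.84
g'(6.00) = 6030.33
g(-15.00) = 363752.74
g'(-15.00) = -96799.74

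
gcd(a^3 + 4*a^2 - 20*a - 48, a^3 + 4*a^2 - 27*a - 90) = a + 6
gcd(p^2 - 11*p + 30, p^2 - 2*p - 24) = p - 6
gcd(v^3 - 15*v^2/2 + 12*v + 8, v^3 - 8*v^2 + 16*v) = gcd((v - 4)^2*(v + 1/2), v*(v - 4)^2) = v^2 - 8*v + 16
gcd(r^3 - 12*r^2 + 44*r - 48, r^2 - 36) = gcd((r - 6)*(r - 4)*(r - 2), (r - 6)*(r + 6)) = r - 6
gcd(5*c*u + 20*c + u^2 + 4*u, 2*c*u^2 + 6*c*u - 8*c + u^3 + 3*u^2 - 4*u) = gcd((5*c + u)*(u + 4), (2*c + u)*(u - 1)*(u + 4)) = u + 4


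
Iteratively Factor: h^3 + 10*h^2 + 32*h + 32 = (h + 4)*(h^2 + 6*h + 8) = (h + 2)*(h + 4)*(h + 4)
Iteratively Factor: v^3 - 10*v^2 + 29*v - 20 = (v - 5)*(v^2 - 5*v + 4) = (v - 5)*(v - 1)*(v - 4)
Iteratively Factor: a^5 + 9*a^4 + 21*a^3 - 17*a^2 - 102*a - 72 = (a - 2)*(a^4 + 11*a^3 + 43*a^2 + 69*a + 36) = (a - 2)*(a + 4)*(a^3 + 7*a^2 + 15*a + 9) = (a - 2)*(a + 3)*(a + 4)*(a^2 + 4*a + 3) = (a - 2)*(a + 3)^2*(a + 4)*(a + 1)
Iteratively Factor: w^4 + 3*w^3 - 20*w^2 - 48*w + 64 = (w + 4)*(w^3 - w^2 - 16*w + 16) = (w - 1)*(w + 4)*(w^2 - 16) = (w - 1)*(w + 4)^2*(w - 4)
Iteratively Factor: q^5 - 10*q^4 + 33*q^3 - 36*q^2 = (q - 4)*(q^4 - 6*q^3 + 9*q^2) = q*(q - 4)*(q^3 - 6*q^2 + 9*q) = q*(q - 4)*(q - 3)*(q^2 - 3*q) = q*(q - 4)*(q - 3)^2*(q)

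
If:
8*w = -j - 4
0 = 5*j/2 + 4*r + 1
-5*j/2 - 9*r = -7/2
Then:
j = -46/25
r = 9/10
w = -27/100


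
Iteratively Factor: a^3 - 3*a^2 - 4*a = (a + 1)*(a^2 - 4*a) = a*(a + 1)*(a - 4)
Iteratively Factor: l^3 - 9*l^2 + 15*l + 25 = (l - 5)*(l^2 - 4*l - 5) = (l - 5)*(l + 1)*(l - 5)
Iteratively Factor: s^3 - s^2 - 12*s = (s)*(s^2 - s - 12) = s*(s + 3)*(s - 4)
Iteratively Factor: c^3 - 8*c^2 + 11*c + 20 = (c - 4)*(c^2 - 4*c - 5) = (c - 5)*(c - 4)*(c + 1)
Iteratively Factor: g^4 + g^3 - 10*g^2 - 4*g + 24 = (g - 2)*(g^3 + 3*g^2 - 4*g - 12) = (g - 2)^2*(g^2 + 5*g + 6) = (g - 2)^2*(g + 3)*(g + 2)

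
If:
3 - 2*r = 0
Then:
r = 3/2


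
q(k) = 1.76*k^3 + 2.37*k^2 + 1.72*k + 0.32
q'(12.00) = 818.92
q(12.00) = 3403.52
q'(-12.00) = 705.16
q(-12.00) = -2720.32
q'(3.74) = 93.30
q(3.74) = 131.98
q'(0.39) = 4.37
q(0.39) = 1.46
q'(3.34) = 76.45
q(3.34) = 98.08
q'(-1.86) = 11.17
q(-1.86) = -6.01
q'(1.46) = 19.90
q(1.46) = 13.36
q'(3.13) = 68.28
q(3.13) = 82.89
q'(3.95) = 102.82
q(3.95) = 152.56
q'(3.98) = 104.22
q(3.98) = 155.67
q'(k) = 5.28*k^2 + 4.74*k + 1.72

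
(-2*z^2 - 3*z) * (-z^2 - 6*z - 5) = 2*z^4 + 15*z^3 + 28*z^2 + 15*z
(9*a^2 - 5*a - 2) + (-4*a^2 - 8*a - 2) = 5*a^2 - 13*a - 4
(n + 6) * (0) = 0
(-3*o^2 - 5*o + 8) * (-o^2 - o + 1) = 3*o^4 + 8*o^3 - 6*o^2 - 13*o + 8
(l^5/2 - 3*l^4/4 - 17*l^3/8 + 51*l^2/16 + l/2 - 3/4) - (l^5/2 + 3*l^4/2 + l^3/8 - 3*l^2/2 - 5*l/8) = -9*l^4/4 - 9*l^3/4 + 75*l^2/16 + 9*l/8 - 3/4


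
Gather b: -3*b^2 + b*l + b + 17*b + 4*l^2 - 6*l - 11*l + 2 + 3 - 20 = -3*b^2 + b*(l + 18) + 4*l^2 - 17*l - 15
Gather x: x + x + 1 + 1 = 2*x + 2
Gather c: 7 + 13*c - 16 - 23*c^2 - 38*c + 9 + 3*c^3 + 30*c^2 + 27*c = 3*c^3 + 7*c^2 + 2*c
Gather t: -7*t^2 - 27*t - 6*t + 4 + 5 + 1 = -7*t^2 - 33*t + 10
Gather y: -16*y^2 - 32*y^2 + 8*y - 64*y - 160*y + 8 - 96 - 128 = -48*y^2 - 216*y - 216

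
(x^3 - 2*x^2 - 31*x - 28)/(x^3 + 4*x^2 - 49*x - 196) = (x + 1)/(x + 7)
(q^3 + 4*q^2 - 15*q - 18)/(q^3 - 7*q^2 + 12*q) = (q^2 + 7*q + 6)/(q*(q - 4))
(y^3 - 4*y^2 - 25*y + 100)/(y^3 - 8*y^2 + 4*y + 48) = (y^2 - 25)/(y^2 - 4*y - 12)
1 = 1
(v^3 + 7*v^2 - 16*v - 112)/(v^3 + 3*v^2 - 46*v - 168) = (v^2 + 3*v - 28)/(v^2 - v - 42)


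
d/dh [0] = 0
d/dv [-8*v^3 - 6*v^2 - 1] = 12*v*(-2*v - 1)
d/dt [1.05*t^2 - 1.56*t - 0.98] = 2.1*t - 1.56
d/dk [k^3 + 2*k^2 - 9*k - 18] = 3*k^2 + 4*k - 9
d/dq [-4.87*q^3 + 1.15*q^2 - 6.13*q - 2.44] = -14.61*q^2 + 2.3*q - 6.13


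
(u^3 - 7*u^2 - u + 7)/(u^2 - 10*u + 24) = (u^3 - 7*u^2 - u + 7)/(u^2 - 10*u + 24)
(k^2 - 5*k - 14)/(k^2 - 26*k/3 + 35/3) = 3*(k + 2)/(3*k - 5)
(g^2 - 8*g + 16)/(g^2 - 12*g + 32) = (g - 4)/(g - 8)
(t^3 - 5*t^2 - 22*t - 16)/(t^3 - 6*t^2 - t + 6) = (t^2 - 6*t - 16)/(t^2 - 7*t + 6)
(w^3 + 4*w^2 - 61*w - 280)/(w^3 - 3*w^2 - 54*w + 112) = (w + 5)/(w - 2)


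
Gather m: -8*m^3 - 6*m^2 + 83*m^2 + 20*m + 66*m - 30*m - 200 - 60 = -8*m^3 + 77*m^2 + 56*m - 260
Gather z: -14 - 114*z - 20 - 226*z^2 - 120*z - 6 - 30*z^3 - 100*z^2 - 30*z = -30*z^3 - 326*z^2 - 264*z - 40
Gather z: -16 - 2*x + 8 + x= -x - 8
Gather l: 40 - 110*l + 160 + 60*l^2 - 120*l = 60*l^2 - 230*l + 200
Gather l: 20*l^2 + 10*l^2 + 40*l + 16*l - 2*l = 30*l^2 + 54*l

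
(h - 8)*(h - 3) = h^2 - 11*h + 24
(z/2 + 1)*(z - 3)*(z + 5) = z^3/2 + 2*z^2 - 11*z/2 - 15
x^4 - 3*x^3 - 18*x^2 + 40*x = x*(x - 5)*(x - 2)*(x + 4)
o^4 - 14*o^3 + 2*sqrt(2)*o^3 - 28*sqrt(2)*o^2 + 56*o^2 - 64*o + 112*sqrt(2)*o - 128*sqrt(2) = (o - 8)*(o - 4)*(o - 2)*(o + 2*sqrt(2))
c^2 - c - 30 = (c - 6)*(c + 5)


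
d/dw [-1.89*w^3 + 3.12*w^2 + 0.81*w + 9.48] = -5.67*w^2 + 6.24*w + 0.81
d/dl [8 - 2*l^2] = -4*l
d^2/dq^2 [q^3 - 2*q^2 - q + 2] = 6*q - 4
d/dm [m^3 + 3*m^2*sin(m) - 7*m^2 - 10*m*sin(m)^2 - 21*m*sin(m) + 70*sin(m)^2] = 3*m^2*cos(m) + 3*m^2 + 6*m*sin(m) - 10*m*sin(2*m) - 21*m*cos(m) - 14*m - 10*sin(m)^2 - 21*sin(m) + 70*sin(2*m)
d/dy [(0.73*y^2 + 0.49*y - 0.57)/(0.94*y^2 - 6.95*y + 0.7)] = (-5.5341*y^2 + 2.0936*y - 3.6185)/(0.8836*y^4 - 13.066*y^3 + 49.6185*y^2 - 9.73*y + 0.49)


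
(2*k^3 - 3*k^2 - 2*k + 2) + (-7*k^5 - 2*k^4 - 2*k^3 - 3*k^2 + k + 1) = -7*k^5 - 2*k^4 - 6*k^2 - k + 3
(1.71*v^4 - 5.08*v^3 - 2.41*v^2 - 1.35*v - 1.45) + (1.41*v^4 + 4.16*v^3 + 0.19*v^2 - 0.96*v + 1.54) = 3.12*v^4 - 0.92*v^3 - 2.22*v^2 - 2.31*v + 0.0900000000000001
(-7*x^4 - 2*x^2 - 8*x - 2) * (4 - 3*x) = 21*x^5 - 28*x^4 + 6*x^3 + 16*x^2 - 26*x - 8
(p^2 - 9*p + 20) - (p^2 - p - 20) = 40 - 8*p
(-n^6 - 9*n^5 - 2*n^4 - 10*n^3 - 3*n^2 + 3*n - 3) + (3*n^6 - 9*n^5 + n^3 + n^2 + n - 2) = 2*n^6 - 18*n^5 - 2*n^4 - 9*n^3 - 2*n^2 + 4*n - 5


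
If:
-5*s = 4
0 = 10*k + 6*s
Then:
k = 12/25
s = -4/5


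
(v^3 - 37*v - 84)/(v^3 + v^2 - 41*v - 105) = (v + 4)/(v + 5)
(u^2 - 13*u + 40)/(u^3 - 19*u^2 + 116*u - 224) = (u - 5)/(u^2 - 11*u + 28)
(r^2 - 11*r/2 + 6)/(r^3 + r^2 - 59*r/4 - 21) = 2*(2*r - 3)/(4*r^2 + 20*r + 21)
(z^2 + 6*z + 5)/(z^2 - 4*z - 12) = (z^2 + 6*z + 5)/(z^2 - 4*z - 12)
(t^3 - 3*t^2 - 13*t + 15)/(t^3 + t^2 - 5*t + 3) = (t - 5)/(t - 1)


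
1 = 1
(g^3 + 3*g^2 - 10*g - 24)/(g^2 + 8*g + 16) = (g^2 - g - 6)/(g + 4)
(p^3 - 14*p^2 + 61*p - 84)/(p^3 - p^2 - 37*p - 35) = (p^2 - 7*p + 12)/(p^2 + 6*p + 5)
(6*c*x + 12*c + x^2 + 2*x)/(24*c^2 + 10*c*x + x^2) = (x + 2)/(4*c + x)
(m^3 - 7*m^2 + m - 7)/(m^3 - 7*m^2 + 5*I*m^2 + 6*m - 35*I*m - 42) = (m + I)/(m + 6*I)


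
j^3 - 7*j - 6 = (j - 3)*(j + 1)*(j + 2)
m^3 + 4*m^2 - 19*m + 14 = (m - 2)*(m - 1)*(m + 7)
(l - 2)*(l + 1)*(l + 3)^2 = l^4 + 5*l^3 + l^2 - 21*l - 18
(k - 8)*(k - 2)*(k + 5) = k^3 - 5*k^2 - 34*k + 80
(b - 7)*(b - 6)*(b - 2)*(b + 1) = b^4 - 14*b^3 + 53*b^2 - 16*b - 84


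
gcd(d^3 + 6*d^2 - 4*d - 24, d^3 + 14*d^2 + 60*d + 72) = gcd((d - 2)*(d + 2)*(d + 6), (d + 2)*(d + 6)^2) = d^2 + 8*d + 12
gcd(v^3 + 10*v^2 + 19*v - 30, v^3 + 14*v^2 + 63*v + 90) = v^2 + 11*v + 30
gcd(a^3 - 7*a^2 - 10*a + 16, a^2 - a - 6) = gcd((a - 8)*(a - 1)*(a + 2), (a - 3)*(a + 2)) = a + 2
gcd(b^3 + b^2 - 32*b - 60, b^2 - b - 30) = b^2 - b - 30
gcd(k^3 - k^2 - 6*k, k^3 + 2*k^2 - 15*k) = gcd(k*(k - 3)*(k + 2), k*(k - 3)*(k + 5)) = k^2 - 3*k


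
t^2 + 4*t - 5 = (t - 1)*(t + 5)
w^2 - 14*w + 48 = (w - 8)*(w - 6)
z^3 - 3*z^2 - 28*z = z*(z - 7)*(z + 4)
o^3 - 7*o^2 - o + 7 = (o - 7)*(o - 1)*(o + 1)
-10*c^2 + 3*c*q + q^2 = (-2*c + q)*(5*c + q)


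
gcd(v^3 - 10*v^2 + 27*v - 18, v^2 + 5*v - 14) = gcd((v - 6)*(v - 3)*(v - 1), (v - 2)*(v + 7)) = 1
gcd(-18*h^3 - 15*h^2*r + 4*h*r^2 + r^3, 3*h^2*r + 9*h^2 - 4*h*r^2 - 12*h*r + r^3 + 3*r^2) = -3*h + r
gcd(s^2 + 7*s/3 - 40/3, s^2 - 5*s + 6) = 1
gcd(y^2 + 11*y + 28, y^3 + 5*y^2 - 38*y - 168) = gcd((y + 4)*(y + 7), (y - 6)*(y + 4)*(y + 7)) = y^2 + 11*y + 28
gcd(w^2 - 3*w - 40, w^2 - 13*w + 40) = w - 8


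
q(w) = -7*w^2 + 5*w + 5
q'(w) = 5 - 14*w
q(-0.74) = -2.53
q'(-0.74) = 15.36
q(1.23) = 0.56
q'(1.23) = -12.22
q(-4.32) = -147.24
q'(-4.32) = 65.48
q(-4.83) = -182.45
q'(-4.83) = 72.62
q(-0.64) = -1.07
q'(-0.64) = 13.96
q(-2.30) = -43.53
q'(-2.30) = 37.20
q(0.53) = 5.68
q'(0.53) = -2.42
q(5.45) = -175.67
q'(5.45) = -71.30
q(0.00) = 5.00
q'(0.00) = 5.00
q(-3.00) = -73.00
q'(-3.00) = 47.00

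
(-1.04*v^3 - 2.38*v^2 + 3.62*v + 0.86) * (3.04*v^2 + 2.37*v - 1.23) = -3.1616*v^5 - 9.7*v^4 + 6.6434*v^3 + 14.1212*v^2 - 2.4144*v - 1.0578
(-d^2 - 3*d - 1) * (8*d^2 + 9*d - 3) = -8*d^4 - 33*d^3 - 32*d^2 + 3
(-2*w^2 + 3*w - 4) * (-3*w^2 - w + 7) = 6*w^4 - 7*w^3 - 5*w^2 + 25*w - 28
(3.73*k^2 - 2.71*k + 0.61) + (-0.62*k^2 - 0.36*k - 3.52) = 3.11*k^2 - 3.07*k - 2.91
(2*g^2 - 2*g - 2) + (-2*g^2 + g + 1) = -g - 1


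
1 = 1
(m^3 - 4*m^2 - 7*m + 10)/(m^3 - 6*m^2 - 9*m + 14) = (m - 5)/(m - 7)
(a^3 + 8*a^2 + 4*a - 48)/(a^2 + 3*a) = (a^3 + 8*a^2 + 4*a - 48)/(a*(a + 3))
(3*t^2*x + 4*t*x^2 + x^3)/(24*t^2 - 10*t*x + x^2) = x*(3*t^2 + 4*t*x + x^2)/(24*t^2 - 10*t*x + x^2)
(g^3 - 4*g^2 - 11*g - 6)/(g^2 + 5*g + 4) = (g^2 - 5*g - 6)/(g + 4)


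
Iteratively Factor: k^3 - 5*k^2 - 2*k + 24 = (k + 2)*(k^2 - 7*k + 12) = (k - 3)*(k + 2)*(k - 4)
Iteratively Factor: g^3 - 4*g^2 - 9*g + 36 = (g - 4)*(g^2 - 9) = (g - 4)*(g - 3)*(g + 3)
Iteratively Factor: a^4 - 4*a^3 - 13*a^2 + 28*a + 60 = (a - 5)*(a^3 + a^2 - 8*a - 12) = (a - 5)*(a + 2)*(a^2 - a - 6) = (a - 5)*(a + 2)^2*(a - 3)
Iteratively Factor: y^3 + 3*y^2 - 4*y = (y + 4)*(y^2 - y) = (y - 1)*(y + 4)*(y)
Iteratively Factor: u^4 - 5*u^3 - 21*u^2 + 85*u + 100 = (u + 1)*(u^3 - 6*u^2 - 15*u + 100) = (u + 1)*(u + 4)*(u^2 - 10*u + 25) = (u - 5)*(u + 1)*(u + 4)*(u - 5)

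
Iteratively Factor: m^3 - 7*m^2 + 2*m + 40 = (m - 5)*(m^2 - 2*m - 8) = (m - 5)*(m - 4)*(m + 2)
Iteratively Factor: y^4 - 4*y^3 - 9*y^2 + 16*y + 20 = (y - 2)*(y^3 - 2*y^2 - 13*y - 10) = (y - 5)*(y - 2)*(y^2 + 3*y + 2) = (y - 5)*(y - 2)*(y + 2)*(y + 1)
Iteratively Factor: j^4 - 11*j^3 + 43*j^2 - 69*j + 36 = (j - 3)*(j^3 - 8*j^2 + 19*j - 12) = (j - 3)^2*(j^2 - 5*j + 4) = (j - 4)*(j - 3)^2*(j - 1)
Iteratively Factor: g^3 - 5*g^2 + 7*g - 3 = (g - 1)*(g^2 - 4*g + 3) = (g - 3)*(g - 1)*(g - 1)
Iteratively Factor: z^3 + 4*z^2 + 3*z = (z + 3)*(z^2 + z) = z*(z + 3)*(z + 1)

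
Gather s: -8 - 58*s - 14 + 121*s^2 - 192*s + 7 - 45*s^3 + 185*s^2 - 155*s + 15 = -45*s^3 + 306*s^2 - 405*s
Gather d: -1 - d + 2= 1 - d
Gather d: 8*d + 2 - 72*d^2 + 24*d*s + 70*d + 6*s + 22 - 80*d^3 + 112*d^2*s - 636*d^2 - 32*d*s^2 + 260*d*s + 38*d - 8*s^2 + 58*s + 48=-80*d^3 + d^2*(112*s - 708) + d*(-32*s^2 + 284*s + 116) - 8*s^2 + 64*s + 72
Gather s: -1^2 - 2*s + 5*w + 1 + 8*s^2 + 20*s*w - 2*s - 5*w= 8*s^2 + s*(20*w - 4)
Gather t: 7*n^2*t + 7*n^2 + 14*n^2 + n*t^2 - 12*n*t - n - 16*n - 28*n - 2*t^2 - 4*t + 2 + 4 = 21*n^2 - 45*n + t^2*(n - 2) + t*(7*n^2 - 12*n - 4) + 6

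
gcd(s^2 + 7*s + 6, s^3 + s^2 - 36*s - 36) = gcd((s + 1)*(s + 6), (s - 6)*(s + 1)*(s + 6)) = s^2 + 7*s + 6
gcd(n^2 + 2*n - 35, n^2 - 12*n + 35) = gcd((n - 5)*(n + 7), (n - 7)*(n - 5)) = n - 5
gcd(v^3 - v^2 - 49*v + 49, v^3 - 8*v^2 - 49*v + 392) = v^2 - 49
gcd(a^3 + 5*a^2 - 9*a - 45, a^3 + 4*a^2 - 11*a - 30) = a^2 + 2*a - 15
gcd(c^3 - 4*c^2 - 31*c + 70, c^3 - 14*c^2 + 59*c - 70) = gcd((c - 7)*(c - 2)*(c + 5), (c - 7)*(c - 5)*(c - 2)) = c^2 - 9*c + 14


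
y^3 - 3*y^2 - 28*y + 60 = (y - 6)*(y - 2)*(y + 5)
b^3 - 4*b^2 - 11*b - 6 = (b - 6)*(b + 1)^2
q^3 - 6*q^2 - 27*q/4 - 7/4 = (q - 7)*(q + 1/2)^2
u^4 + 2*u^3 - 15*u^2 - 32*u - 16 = (u - 4)*(u + 1)^2*(u + 4)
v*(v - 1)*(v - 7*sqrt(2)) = v^3 - 7*sqrt(2)*v^2 - v^2 + 7*sqrt(2)*v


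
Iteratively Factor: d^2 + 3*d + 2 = (d + 1)*(d + 2)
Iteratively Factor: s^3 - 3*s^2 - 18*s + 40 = (s + 4)*(s^2 - 7*s + 10) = (s - 2)*(s + 4)*(s - 5)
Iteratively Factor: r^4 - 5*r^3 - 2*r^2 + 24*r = (r)*(r^3 - 5*r^2 - 2*r + 24) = r*(r - 3)*(r^2 - 2*r - 8) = r*(r - 4)*(r - 3)*(r + 2)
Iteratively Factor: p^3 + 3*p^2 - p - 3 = (p + 3)*(p^2 - 1) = (p + 1)*(p + 3)*(p - 1)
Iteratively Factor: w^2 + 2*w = (w)*(w + 2)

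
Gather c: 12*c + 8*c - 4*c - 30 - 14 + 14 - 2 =16*c - 32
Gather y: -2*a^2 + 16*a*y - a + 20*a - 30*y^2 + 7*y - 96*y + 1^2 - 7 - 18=-2*a^2 + 19*a - 30*y^2 + y*(16*a - 89) - 24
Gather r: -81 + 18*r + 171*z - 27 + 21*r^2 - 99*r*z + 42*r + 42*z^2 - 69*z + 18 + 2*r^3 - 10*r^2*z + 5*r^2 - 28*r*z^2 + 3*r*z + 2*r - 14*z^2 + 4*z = 2*r^3 + r^2*(26 - 10*z) + r*(-28*z^2 - 96*z + 62) + 28*z^2 + 106*z - 90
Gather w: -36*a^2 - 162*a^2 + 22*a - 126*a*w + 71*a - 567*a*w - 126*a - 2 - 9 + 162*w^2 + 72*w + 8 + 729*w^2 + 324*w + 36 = -198*a^2 - 33*a + 891*w^2 + w*(396 - 693*a) + 33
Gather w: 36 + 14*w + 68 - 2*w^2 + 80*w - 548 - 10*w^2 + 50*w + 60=-12*w^2 + 144*w - 384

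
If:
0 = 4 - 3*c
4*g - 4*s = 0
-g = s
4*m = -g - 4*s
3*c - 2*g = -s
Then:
No Solution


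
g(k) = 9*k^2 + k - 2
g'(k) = 18*k + 1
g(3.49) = 111.11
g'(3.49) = 63.82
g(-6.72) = 397.71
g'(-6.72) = -119.96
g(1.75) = 27.31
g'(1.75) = 32.50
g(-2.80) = 65.76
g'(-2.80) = -49.40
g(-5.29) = 244.57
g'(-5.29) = -94.22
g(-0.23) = -1.75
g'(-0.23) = -3.14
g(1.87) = 31.34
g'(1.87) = 34.66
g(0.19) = -1.49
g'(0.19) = 4.42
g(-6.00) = 316.00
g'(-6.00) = -107.00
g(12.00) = 1306.00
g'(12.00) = 217.00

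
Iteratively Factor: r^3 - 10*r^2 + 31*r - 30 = (r - 2)*(r^2 - 8*r + 15) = (r - 3)*(r - 2)*(r - 5)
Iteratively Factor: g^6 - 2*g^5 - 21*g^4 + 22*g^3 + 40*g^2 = (g + 4)*(g^5 - 6*g^4 + 3*g^3 + 10*g^2) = (g - 2)*(g + 4)*(g^4 - 4*g^3 - 5*g^2) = g*(g - 2)*(g + 4)*(g^3 - 4*g^2 - 5*g) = g*(g - 5)*(g - 2)*(g + 4)*(g^2 + g) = g*(g - 5)*(g - 2)*(g + 1)*(g + 4)*(g)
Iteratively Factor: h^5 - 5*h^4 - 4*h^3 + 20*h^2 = (h)*(h^4 - 5*h^3 - 4*h^2 + 20*h) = h*(h - 5)*(h^3 - 4*h) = h*(h - 5)*(h + 2)*(h^2 - 2*h) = h^2*(h - 5)*(h + 2)*(h - 2)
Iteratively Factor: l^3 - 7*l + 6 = (l - 2)*(l^2 + 2*l - 3) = (l - 2)*(l - 1)*(l + 3)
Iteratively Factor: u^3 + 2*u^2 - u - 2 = (u - 1)*(u^2 + 3*u + 2) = (u - 1)*(u + 1)*(u + 2)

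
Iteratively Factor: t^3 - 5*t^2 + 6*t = (t)*(t^2 - 5*t + 6) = t*(t - 3)*(t - 2)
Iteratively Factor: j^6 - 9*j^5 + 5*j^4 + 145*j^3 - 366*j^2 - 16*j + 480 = (j - 4)*(j^5 - 5*j^4 - 15*j^3 + 85*j^2 - 26*j - 120) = (j - 4)*(j - 3)*(j^4 - 2*j^3 - 21*j^2 + 22*j + 40) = (j - 4)*(j - 3)*(j + 1)*(j^3 - 3*j^2 - 18*j + 40) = (j - 4)*(j - 3)*(j - 2)*(j + 1)*(j^2 - j - 20) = (j - 5)*(j - 4)*(j - 3)*(j - 2)*(j + 1)*(j + 4)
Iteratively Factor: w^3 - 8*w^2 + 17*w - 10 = (w - 2)*(w^2 - 6*w + 5) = (w - 2)*(w - 1)*(w - 5)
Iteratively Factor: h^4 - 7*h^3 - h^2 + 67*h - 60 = (h - 1)*(h^3 - 6*h^2 - 7*h + 60) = (h - 1)*(h + 3)*(h^2 - 9*h + 20) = (h - 4)*(h - 1)*(h + 3)*(h - 5)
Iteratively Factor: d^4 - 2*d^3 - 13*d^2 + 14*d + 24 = (d - 4)*(d^3 + 2*d^2 - 5*d - 6) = (d - 4)*(d - 2)*(d^2 + 4*d + 3) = (d - 4)*(d - 2)*(d + 3)*(d + 1)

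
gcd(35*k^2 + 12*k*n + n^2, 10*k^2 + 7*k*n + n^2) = 5*k + n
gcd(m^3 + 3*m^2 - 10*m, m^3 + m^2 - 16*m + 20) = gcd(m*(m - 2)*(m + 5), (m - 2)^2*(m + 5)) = m^2 + 3*m - 10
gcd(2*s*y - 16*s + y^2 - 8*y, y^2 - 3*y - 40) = y - 8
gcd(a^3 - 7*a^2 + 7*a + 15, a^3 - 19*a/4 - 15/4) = a + 1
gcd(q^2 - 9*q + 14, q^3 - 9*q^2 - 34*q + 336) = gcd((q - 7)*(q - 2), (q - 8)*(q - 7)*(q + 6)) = q - 7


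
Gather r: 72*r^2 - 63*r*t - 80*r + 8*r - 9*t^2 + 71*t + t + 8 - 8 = 72*r^2 + r*(-63*t - 72) - 9*t^2 + 72*t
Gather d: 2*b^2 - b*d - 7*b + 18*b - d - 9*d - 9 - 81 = 2*b^2 + 11*b + d*(-b - 10) - 90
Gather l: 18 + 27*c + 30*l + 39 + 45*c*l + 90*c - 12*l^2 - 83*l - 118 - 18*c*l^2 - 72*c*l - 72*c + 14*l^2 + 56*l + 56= 45*c + l^2*(2 - 18*c) + l*(3 - 27*c) - 5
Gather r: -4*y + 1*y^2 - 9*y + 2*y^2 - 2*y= 3*y^2 - 15*y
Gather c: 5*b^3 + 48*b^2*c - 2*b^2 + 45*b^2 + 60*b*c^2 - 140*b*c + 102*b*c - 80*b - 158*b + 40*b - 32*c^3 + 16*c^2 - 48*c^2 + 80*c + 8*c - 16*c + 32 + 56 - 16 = 5*b^3 + 43*b^2 - 198*b - 32*c^3 + c^2*(60*b - 32) + c*(48*b^2 - 38*b + 72) + 72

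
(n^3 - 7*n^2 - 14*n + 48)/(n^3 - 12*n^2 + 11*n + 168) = (n - 2)/(n - 7)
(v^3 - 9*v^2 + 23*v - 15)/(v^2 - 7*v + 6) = (v^2 - 8*v + 15)/(v - 6)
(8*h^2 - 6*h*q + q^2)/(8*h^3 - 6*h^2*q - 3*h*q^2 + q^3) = (-2*h + q)/(-2*h^2 + h*q + q^2)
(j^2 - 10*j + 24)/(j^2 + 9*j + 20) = (j^2 - 10*j + 24)/(j^2 + 9*j + 20)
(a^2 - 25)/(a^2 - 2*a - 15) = (a + 5)/(a + 3)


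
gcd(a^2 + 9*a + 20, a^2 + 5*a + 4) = a + 4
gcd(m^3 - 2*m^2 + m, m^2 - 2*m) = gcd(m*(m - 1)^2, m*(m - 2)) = m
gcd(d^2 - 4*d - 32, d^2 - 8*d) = d - 8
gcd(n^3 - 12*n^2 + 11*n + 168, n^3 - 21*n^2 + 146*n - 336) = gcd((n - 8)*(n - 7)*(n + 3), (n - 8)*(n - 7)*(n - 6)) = n^2 - 15*n + 56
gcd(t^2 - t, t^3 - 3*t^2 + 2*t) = t^2 - t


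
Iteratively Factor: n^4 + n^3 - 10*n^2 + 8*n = (n + 4)*(n^3 - 3*n^2 + 2*n) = (n - 2)*(n + 4)*(n^2 - n) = (n - 2)*(n - 1)*(n + 4)*(n)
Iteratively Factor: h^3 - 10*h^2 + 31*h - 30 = (h - 3)*(h^2 - 7*h + 10) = (h - 3)*(h - 2)*(h - 5)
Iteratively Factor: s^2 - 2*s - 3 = (s + 1)*(s - 3)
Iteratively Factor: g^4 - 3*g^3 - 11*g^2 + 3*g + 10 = (g - 1)*(g^3 - 2*g^2 - 13*g - 10) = (g - 1)*(g + 1)*(g^2 - 3*g - 10) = (g - 5)*(g - 1)*(g + 1)*(g + 2)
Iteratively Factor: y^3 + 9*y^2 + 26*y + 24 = (y + 3)*(y^2 + 6*y + 8) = (y + 3)*(y + 4)*(y + 2)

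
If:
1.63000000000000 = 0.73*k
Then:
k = 2.23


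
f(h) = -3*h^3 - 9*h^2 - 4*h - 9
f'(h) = -9*h^2 - 18*h - 4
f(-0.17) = -8.57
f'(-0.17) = -1.20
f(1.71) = -57.16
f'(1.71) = -61.10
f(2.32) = -104.18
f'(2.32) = -94.20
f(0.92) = -22.63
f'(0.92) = -28.18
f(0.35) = -11.63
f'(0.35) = -11.40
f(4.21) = -409.21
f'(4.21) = -239.30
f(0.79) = -19.26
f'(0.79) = -23.84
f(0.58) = -14.93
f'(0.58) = -17.47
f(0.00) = -9.00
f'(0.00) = -4.00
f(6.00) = -1005.00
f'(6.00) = -436.00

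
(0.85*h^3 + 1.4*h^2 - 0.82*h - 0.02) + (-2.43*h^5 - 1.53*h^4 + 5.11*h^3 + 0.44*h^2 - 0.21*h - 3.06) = -2.43*h^5 - 1.53*h^4 + 5.96*h^3 + 1.84*h^2 - 1.03*h - 3.08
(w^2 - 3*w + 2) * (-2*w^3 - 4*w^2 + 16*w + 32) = -2*w^5 + 2*w^4 + 24*w^3 - 24*w^2 - 64*w + 64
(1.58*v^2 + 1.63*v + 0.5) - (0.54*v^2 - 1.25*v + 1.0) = 1.04*v^2 + 2.88*v - 0.5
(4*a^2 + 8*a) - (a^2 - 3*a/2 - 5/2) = 3*a^2 + 19*a/2 + 5/2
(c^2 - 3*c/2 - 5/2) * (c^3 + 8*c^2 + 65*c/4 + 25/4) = c^5 + 13*c^4/2 + 7*c^3/4 - 305*c^2/8 - 50*c - 125/8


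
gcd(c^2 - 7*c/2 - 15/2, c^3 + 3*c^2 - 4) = 1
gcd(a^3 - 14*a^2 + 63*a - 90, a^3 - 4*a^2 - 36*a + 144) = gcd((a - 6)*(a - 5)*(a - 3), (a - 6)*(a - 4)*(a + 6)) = a - 6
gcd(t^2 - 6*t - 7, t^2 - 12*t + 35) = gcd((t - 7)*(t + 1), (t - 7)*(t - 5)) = t - 7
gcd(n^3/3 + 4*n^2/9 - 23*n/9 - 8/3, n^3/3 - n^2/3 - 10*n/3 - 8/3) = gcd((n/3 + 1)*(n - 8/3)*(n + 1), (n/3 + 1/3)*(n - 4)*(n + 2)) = n + 1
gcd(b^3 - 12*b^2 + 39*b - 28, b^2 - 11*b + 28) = b^2 - 11*b + 28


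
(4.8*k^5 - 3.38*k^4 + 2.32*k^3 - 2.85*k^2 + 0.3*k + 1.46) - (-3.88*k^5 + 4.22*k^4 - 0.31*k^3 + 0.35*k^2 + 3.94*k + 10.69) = 8.68*k^5 - 7.6*k^4 + 2.63*k^3 - 3.2*k^2 - 3.64*k - 9.23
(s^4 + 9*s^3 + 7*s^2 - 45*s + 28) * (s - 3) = s^5 + 6*s^4 - 20*s^3 - 66*s^2 + 163*s - 84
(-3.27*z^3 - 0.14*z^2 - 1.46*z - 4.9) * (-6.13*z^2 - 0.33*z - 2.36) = 20.0451*z^5 + 1.9373*z^4 + 16.7132*z^3 + 30.8492*z^2 + 5.0626*z + 11.564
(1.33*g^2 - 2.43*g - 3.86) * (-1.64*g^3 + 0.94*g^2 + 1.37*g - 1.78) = -2.1812*g^5 + 5.2354*g^4 + 5.8683*g^3 - 9.3249*g^2 - 0.962800000000001*g + 6.8708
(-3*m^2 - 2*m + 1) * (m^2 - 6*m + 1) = -3*m^4 + 16*m^3 + 10*m^2 - 8*m + 1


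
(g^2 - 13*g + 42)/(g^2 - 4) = (g^2 - 13*g + 42)/(g^2 - 4)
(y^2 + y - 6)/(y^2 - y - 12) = (y - 2)/(y - 4)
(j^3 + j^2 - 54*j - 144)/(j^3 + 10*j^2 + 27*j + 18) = (j - 8)/(j + 1)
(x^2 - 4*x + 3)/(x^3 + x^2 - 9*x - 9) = (x - 1)/(x^2 + 4*x + 3)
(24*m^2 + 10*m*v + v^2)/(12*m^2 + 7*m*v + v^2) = (6*m + v)/(3*m + v)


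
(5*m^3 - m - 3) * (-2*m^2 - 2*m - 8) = -10*m^5 - 10*m^4 - 38*m^3 + 8*m^2 + 14*m + 24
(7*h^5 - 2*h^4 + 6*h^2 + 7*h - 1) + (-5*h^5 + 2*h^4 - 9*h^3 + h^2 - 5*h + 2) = 2*h^5 - 9*h^3 + 7*h^2 + 2*h + 1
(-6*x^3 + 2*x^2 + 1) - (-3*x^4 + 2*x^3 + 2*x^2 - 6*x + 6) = 3*x^4 - 8*x^3 + 6*x - 5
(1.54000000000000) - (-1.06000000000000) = 2.60000000000000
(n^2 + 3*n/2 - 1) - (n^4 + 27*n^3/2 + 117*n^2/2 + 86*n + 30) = -n^4 - 27*n^3/2 - 115*n^2/2 - 169*n/2 - 31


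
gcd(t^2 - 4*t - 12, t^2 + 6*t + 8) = t + 2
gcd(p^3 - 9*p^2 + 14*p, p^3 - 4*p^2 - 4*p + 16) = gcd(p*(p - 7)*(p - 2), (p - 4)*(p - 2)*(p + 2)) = p - 2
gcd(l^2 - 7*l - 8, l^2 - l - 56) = l - 8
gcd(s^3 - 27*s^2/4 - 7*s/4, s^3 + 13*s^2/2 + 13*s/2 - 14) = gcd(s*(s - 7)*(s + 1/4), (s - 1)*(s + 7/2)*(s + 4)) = 1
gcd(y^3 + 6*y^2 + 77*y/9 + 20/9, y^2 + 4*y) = y + 4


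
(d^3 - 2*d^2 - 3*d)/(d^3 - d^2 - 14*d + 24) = d*(d + 1)/(d^2 + 2*d - 8)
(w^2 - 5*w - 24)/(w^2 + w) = (w^2 - 5*w - 24)/(w*(w + 1))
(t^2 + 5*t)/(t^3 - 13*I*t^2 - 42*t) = (t + 5)/(t^2 - 13*I*t - 42)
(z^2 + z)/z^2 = (z + 1)/z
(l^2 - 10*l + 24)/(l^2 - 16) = (l - 6)/(l + 4)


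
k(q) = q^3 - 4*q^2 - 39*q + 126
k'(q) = 3*q^2 - 8*q - 39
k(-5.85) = 17.06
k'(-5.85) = 110.47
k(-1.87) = 178.40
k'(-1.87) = -13.55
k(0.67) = 98.38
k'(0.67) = -43.01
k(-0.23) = 134.75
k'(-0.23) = -37.00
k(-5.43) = 59.73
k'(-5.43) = 92.89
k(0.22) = 117.24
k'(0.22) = -40.61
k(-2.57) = 182.84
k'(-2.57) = 1.37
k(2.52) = 18.32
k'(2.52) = -40.11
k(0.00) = 126.00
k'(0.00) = -39.00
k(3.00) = 0.00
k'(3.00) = -36.00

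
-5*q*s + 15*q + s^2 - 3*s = (-5*q + s)*(s - 3)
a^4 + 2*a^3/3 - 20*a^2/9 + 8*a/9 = a*(a - 2/3)^2*(a + 2)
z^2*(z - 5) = z^3 - 5*z^2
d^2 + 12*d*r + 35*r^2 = (d + 5*r)*(d + 7*r)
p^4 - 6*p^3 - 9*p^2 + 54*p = p*(p - 6)*(p - 3)*(p + 3)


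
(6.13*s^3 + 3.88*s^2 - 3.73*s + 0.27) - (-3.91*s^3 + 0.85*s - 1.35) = 10.04*s^3 + 3.88*s^2 - 4.58*s + 1.62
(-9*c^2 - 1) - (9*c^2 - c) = -18*c^2 + c - 1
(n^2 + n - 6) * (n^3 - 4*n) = n^5 + n^4 - 10*n^3 - 4*n^2 + 24*n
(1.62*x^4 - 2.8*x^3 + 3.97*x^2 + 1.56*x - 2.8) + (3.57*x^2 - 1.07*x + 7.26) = 1.62*x^4 - 2.8*x^3 + 7.54*x^2 + 0.49*x + 4.46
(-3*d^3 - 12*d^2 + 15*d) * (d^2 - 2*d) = -3*d^5 - 6*d^4 + 39*d^3 - 30*d^2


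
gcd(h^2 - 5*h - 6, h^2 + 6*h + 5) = h + 1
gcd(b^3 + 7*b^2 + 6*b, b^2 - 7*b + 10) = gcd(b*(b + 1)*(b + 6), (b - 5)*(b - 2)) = 1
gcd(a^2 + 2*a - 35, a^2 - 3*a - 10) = a - 5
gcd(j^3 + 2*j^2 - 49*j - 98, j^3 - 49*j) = j^2 - 49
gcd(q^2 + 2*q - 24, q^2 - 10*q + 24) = q - 4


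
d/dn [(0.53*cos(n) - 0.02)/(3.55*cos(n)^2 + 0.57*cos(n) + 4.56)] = (1.8815*cos(n)^2 - 0.142*cos(n) - 2.4282)*sin(n)/(12.6025*cos(n)^4 + 4.047*cos(n)^3 + 32.7009*cos(n)^2 + 5.1984*cos(n) + 20.7936)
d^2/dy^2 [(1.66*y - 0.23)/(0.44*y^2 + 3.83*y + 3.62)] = ((0.88*y + 3.83)*(1.66*y - 0.23)*(1.76*y + 7.66) - (4.3824*y + 12.5132)*(0.44*y^2 + 3.83*y + 3.62))/(0.44*y^2 + 3.83*y + 3.62)^3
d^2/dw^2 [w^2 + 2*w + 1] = 2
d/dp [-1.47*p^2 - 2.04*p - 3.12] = -2.94*p - 2.04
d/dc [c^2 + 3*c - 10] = 2*c + 3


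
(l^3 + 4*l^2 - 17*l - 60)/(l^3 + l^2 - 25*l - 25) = (l^2 - l - 12)/(l^2 - 4*l - 5)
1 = 1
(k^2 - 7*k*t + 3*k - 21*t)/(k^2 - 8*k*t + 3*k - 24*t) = (-k + 7*t)/(-k + 8*t)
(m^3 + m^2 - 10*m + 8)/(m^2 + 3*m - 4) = m - 2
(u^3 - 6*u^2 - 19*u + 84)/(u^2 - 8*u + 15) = (u^2 - 3*u - 28)/(u - 5)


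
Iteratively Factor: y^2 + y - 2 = (y - 1)*(y + 2)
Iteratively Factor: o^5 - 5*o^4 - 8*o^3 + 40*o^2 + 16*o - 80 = (o - 2)*(o^4 - 3*o^3 - 14*o^2 + 12*o + 40) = (o - 5)*(o - 2)*(o^3 + 2*o^2 - 4*o - 8) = (o - 5)*(o - 2)^2*(o^2 + 4*o + 4) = (o - 5)*(o - 2)^2*(o + 2)*(o + 2)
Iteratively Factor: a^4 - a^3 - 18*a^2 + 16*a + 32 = (a + 4)*(a^3 - 5*a^2 + 2*a + 8) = (a + 1)*(a + 4)*(a^2 - 6*a + 8) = (a - 2)*(a + 1)*(a + 4)*(a - 4)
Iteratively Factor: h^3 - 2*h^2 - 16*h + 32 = (h - 2)*(h^2 - 16) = (h - 2)*(h + 4)*(h - 4)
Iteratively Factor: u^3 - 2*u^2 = (u)*(u^2 - 2*u) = u*(u - 2)*(u)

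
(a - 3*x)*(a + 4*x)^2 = a^3 + 5*a^2*x - 8*a*x^2 - 48*x^3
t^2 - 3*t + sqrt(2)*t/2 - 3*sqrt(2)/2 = (t - 3)*(t + sqrt(2)/2)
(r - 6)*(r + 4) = r^2 - 2*r - 24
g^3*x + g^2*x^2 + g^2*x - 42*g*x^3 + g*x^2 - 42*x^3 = (g - 6*x)*(g + 7*x)*(g*x + x)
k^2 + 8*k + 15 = (k + 3)*(k + 5)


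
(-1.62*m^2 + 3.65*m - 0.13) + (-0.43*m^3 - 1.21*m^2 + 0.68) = -0.43*m^3 - 2.83*m^2 + 3.65*m + 0.55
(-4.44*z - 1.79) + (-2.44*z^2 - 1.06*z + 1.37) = -2.44*z^2 - 5.5*z - 0.42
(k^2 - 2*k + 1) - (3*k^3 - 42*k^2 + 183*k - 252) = -3*k^3 + 43*k^2 - 185*k + 253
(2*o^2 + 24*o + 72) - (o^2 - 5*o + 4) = o^2 + 29*o + 68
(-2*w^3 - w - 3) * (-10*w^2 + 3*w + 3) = 20*w^5 - 6*w^4 + 4*w^3 + 27*w^2 - 12*w - 9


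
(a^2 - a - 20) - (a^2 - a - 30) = 10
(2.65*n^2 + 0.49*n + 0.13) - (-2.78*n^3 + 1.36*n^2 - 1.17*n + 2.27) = 2.78*n^3 + 1.29*n^2 + 1.66*n - 2.14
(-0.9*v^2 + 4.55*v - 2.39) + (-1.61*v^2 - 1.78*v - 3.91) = -2.51*v^2 + 2.77*v - 6.3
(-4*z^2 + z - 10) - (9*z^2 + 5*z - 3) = -13*z^2 - 4*z - 7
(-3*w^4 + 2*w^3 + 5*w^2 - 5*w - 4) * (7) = -21*w^4 + 14*w^3 + 35*w^2 - 35*w - 28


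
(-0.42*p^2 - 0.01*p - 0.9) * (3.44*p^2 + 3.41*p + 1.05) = -1.4448*p^4 - 1.4666*p^3 - 3.5711*p^2 - 3.0795*p - 0.945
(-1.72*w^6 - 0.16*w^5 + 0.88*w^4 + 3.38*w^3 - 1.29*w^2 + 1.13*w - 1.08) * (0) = 0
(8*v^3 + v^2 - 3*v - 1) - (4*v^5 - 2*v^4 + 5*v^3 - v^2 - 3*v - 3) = -4*v^5 + 2*v^4 + 3*v^3 + 2*v^2 + 2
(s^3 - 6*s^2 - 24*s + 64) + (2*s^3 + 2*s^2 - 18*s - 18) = 3*s^3 - 4*s^2 - 42*s + 46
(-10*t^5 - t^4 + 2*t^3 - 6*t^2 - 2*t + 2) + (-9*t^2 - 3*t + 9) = -10*t^5 - t^4 + 2*t^3 - 15*t^2 - 5*t + 11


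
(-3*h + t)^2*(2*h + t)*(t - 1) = 18*h^3*t - 18*h^3 - 3*h^2*t^2 + 3*h^2*t - 4*h*t^3 + 4*h*t^2 + t^4 - t^3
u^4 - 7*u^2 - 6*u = u*(u - 3)*(u + 1)*(u + 2)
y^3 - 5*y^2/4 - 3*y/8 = y*(y - 3/2)*(y + 1/4)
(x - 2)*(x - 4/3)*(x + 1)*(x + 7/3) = x^4 - 55*x^2/9 + 10*x/9 + 56/9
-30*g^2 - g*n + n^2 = (-6*g + n)*(5*g + n)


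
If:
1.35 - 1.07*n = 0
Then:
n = 1.26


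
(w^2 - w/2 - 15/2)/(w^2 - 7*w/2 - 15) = (w - 3)/(w - 6)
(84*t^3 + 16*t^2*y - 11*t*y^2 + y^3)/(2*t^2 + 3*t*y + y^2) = (42*t^2 - 13*t*y + y^2)/(t + y)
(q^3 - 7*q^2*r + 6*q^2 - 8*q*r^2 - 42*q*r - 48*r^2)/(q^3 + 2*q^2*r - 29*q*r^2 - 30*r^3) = (q^2 - 8*q*r + 6*q - 48*r)/(q^2 + q*r - 30*r^2)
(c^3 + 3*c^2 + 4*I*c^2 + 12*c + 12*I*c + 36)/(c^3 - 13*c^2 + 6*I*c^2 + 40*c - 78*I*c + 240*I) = (c^2 + c*(3 - 2*I) - 6*I)/(c^2 - 13*c + 40)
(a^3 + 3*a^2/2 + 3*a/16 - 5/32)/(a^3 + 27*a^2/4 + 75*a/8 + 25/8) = (a - 1/4)/(a + 5)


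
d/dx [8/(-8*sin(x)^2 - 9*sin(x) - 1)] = 8*(16*sin(x) + 9)*cos(x)/(8*sin(x)^2 + 9*sin(x) + 1)^2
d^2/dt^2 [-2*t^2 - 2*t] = -4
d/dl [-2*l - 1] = -2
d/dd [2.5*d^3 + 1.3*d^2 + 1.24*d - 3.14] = 7.5*d^2 + 2.6*d + 1.24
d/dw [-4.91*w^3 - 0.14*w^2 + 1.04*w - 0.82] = -14.73*w^2 - 0.28*w + 1.04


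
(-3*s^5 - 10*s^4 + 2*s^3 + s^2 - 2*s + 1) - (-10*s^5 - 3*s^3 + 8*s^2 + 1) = 7*s^5 - 10*s^4 + 5*s^3 - 7*s^2 - 2*s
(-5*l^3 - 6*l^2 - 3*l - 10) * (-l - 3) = 5*l^4 + 21*l^3 + 21*l^2 + 19*l + 30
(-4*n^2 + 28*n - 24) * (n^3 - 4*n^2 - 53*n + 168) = -4*n^5 + 44*n^4 + 76*n^3 - 2060*n^2 + 5976*n - 4032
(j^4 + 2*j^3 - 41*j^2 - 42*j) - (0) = j^4 + 2*j^3 - 41*j^2 - 42*j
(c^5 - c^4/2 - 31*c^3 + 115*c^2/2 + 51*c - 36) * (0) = 0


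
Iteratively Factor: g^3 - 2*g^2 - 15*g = (g + 3)*(g^2 - 5*g) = g*(g + 3)*(g - 5)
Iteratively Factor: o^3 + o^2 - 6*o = (o - 2)*(o^2 + 3*o) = o*(o - 2)*(o + 3)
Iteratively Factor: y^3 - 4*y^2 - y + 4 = (y - 4)*(y^2 - 1) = (y - 4)*(y + 1)*(y - 1)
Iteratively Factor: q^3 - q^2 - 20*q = (q)*(q^2 - q - 20) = q*(q - 5)*(q + 4)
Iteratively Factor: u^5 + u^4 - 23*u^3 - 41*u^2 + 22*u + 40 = (u + 1)*(u^4 - 23*u^2 - 18*u + 40) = (u + 1)*(u + 2)*(u^3 - 2*u^2 - 19*u + 20) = (u - 5)*(u + 1)*(u + 2)*(u^2 + 3*u - 4) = (u - 5)*(u - 1)*(u + 1)*(u + 2)*(u + 4)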